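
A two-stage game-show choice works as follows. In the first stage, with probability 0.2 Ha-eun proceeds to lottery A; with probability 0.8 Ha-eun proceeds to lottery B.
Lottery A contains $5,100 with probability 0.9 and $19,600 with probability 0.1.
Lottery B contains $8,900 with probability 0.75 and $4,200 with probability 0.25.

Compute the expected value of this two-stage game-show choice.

EV(A) = 0.9 × 5100 + 0.1 × 19600 = 4590 + 1960 = 6550
EV(B) = 0.75 × 8900 + 0.25 × 4200 = 6675 + 1050 = 7725
Overall = 0.2 × 6550 + 0.8 × 7725 = 1310 + 6180 = 7490

$7,490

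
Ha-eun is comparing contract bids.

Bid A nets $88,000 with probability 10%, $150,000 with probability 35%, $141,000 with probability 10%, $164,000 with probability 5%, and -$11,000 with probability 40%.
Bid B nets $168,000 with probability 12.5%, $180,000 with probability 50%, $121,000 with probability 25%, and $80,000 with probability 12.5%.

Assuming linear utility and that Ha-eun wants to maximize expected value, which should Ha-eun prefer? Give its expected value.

Bid B ($151,250)

Bid A = 0.1 × 88000 + 0.35 × 150000 + 0.1 × 141000 + 0.05 × 164000 + 0.4 × (-11000) = 8800 + 52500 + 14100 + 8200 − 4400 = 79200
Bid B = 0.125 × 168000 + 0.5 × 180000 + 0.25 × 121000 + 0.125 × 80000 = 21000 + 90000 + 30250 + 10000 = 151250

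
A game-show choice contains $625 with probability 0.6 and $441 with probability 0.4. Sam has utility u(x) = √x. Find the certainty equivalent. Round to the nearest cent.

E[u] = 0.6·√625 + 0.4·√441 = 0.6·25 + 0.4·21 = 23.4
CE = (23.4)² = 547.56

$547.56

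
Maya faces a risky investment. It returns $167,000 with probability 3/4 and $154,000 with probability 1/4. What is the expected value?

$163,750

EV = 3/4 × 167000 + 1/4 × 154000 = 125250 + 38500 = 163750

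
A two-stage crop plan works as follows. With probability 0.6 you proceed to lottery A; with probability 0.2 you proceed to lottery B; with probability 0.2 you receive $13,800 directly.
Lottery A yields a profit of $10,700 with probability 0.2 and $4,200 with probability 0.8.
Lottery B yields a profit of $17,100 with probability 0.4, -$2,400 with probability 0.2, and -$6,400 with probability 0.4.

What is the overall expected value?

EV(A) = 0.2 × 10700 + 0.8 × 4200 = 2140 + 3360 = 5500
EV(B) = 0.4 × 17100 + 0.2 × (-2400) + 0.4 × (-6400) = 6840 − 480 − 2560 = 3800
Branch C: 13800 (certain)
Overall = 0.6 × 5500 + 0.2 × 3800 + 0.2 × 13800 = 3300 + 760 + 2760 = 6820

$6,820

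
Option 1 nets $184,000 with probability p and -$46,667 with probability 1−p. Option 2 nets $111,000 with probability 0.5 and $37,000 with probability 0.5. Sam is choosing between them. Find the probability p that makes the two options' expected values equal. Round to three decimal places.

EV(Option 2) = 0.5 × 111000 + 0.5 × 37000 = 55500 + 18500 = 74000
p·184000 + (1−p)·(-46667) = 74000
230667p − 46667 = 74000
p = (74000 + 46667) / 230667

p = 0.523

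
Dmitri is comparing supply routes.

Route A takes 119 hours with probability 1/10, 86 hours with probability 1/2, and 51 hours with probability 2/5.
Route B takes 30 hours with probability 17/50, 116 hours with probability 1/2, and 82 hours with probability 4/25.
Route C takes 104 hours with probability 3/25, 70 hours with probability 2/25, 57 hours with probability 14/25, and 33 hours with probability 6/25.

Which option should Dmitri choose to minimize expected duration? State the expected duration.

Route A = 1/10 × 119 + 1/2 × 86 + 2/5 × 51 = 11.9 + 43 + 20.4 = 75.3
Route B = 17/50 × 30 + 1/2 × 116 + 4/25 × 82 = 10.2 + 58 + 13.12 = 81.32
Route C = 3/25 × 104 + 2/25 × 70 + 14/25 × 57 + 6/25 × 33 = 12.48 + 5.6 + 31.92 + 7.92 = 57.92

Route C (57.92 hours)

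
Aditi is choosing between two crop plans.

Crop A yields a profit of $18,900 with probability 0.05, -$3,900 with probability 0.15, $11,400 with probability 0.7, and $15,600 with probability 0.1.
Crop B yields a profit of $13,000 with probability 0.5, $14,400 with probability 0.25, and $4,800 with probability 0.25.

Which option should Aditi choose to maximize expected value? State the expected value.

Crop A = 0.05 × 18900 + 0.15 × (-3900) + 0.7 × 11400 + 0.1 × 15600 = 945 − 585 + 7980 + 1560 = 9900
Crop B = 0.5 × 13000 + 0.25 × 14400 + 0.25 × 4800 = 6500 + 3600 + 1200 = 11300

Crop B ($11,300)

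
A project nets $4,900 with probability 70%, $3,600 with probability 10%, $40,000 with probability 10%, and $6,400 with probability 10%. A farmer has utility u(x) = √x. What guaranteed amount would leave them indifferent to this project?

$6,889

E[u] = 0.7·√4900 + 0.1·√3600 + 0.1·√40000 + 0.1·√6400 = 0.7·70 + 0.1·60 + 0.1·200 + 0.1·80 = 83
CE = (83)² = 6889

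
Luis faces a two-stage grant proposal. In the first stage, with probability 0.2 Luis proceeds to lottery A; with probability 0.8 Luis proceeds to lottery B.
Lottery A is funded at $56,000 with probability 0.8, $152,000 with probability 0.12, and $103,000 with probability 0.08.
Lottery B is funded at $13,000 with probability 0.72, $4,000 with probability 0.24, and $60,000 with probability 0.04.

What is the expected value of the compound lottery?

$24,432

EV(A) = 0.8 × 56000 + 0.12 × 152000 + 0.08 × 103000 = 44800 + 18240 + 8240 = 71280
EV(B) = 0.72 × 13000 + 0.24 × 4000 + 0.04 × 60000 = 9360 + 960 + 2400 = 12720
Overall = 0.2 × 71280 + 0.8 × 12720 = 14256 + 10176 = 24432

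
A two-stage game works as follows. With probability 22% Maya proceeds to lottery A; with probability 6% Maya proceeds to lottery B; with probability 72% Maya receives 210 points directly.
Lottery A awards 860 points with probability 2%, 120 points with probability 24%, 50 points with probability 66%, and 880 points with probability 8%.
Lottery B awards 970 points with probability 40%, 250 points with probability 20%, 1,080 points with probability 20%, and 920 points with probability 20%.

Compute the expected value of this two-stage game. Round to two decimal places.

EV(A) = 0.02 × 860 + 0.24 × 120 + 0.66 × 50 + 0.08 × 880 = 17.2 + 28.8 + 33 + 70.4 = 149.4
EV(B) = 0.4 × 970 + 0.2 × 250 + 0.2 × 1080 + 0.2 × 920 = 388 + 50 + 216 + 184 = 838
Branch C: 210 (certain)
Overall = 0.22 × 149.4 + 0.06 × 838 + 0.72 × 210 = 32.868 + 50.28 + 151.2 = 234.348

234.35 points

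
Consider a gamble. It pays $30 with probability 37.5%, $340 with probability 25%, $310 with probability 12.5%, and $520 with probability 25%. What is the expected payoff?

EV = 0.375 × 30 + 0.25 × 340 + 0.125 × 310 + 0.25 × 520 = 11.25 + 85 + 38.75 + 130 = 265

$265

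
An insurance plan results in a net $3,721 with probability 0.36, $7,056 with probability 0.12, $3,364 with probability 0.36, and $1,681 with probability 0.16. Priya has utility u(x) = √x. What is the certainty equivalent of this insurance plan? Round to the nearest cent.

E[u] = 0.36·√3721 + 0.12·√7056 + 0.36·√3364 + 0.16·√1681 = 0.36·61 + 0.12·84 + 0.36·58 + 0.16·41 = 59.48
CE = (59.48)² = 3537.8704

$3,537.87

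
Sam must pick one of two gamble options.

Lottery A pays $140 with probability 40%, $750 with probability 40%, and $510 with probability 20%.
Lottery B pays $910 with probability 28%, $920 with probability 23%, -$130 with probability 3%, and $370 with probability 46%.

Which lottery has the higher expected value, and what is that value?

Lottery B ($632.70)

Lottery A = 0.4 × 140 + 0.4 × 750 + 0.2 × 510 = 56 + 300 + 102 = 458
Lottery B = 0.28 × 910 + 0.23 × 920 + 0.03 × (-130) + 0.46 × 370 = 254.8 + 211.6 − 3.9 + 170.2 = 632.7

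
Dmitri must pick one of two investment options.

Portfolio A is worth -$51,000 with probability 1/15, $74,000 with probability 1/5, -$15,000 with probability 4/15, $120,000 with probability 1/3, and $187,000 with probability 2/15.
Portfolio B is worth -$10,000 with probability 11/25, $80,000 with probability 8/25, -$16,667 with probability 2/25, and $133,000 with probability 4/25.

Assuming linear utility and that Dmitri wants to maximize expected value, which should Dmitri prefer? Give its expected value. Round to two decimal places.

Portfolio A = 1/15 × (-51000) + 1/5 × 74000 + 4/15 × (-15000) + 1/3 × 120000 + 2/15 × 187000 = -3400 + 14800 − 4000 + 40000 + 24933.3333 = 72333.3333
Portfolio B = 11/25 × (-10000) + 8/25 × 80000 + 2/25 × (-16667) + 4/25 × 133000 = -4400 + 25600 − 1333.36 + 21280 = 41146.64

Portfolio A ($72,333.33)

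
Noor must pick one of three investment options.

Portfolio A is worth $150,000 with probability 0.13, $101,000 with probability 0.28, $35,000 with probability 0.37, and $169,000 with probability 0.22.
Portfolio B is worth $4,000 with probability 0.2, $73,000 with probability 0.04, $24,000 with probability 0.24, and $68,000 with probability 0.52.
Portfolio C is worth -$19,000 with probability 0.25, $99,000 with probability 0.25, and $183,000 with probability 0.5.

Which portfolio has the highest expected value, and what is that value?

Portfolio C ($111,500)

Portfolio A = 0.13 × 150000 + 0.28 × 101000 + 0.37 × 35000 + 0.22 × 169000 = 19500 + 28280 + 12950 + 37180 = 97910
Portfolio B = 0.2 × 4000 + 0.04 × 73000 + 0.24 × 24000 + 0.52 × 68000 = 800 + 2920 + 5760 + 35360 = 44840
Portfolio C = 0.25 × (-19000) + 0.25 × 99000 + 0.5 × 183000 = -4750 + 24750 + 91500 = 111500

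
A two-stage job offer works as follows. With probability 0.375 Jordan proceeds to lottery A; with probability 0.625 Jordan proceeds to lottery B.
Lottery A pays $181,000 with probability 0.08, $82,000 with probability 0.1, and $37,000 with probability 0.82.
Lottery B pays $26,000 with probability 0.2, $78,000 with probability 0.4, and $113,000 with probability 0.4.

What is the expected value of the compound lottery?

EV(A) = 0.08 × 181000 + 0.1 × 82000 + 0.82 × 37000 = 14480 + 8200 + 30340 = 53020
EV(B) = 0.2 × 26000 + 0.4 × 78000 + 0.4 × 113000 = 5200 + 31200 + 45200 = 81600
Overall = 0.375 × 53020 + 0.625 × 81600 = 19882.5 + 51000 = 70882.5

$70,882.50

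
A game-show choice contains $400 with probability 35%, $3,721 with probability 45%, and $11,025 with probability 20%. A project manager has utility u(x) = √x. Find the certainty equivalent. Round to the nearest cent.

$3,074.70

E[u] = 0.35·√400 + 0.45·√3721 + 0.2·√11025 = 0.35·20 + 0.45·61 + 0.2·105 = 55.45
CE = (55.45)² = 3074.7025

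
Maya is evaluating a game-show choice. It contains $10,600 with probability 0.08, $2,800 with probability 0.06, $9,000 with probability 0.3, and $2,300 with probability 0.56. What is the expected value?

EV = 0.08 × 10600 + 0.06 × 2800 + 0.3 × 9000 + 0.56 × 2300 = 848 + 168 + 2700 + 1288 = 5004

$5,004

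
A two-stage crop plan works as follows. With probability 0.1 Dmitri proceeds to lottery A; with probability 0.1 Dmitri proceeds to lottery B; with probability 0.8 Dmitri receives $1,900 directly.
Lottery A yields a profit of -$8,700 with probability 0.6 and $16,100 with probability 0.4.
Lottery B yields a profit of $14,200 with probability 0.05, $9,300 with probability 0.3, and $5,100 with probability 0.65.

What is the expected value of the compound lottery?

$2,323.50

EV(A) = 0.6 × (-8700) + 0.4 × 16100 = -5220 + 6440 = 1220
EV(B) = 0.05 × 14200 + 0.3 × 9300 + 0.65 × 5100 = 710 + 2790 + 3315 = 6815
Branch C: 1900 (certain)
Overall = 0.1 × 1220 + 0.1 × 6815 + 0.8 × 1900 = 122 + 681.5 + 1520 = 2323.5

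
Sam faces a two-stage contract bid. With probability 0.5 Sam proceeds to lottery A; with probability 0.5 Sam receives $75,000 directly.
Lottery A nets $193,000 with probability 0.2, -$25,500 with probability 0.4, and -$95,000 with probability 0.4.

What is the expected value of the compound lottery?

$32,700

EV(A) = 0.2 × 193000 + 0.4 × (-25500) + 0.4 × (-95000) = 38600 − 10200 − 38000 = -9600
Branch B: 75000 (certain)
Overall = 0.5 × (-9600) + 0.5 × 75000 = -4800 + 37500 = 32700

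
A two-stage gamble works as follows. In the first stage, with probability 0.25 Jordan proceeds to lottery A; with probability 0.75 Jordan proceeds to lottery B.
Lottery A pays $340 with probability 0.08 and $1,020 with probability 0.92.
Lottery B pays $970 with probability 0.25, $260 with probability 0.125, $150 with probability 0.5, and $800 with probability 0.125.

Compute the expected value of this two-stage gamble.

$578.90

EV(A) = 0.08 × 340 + 0.92 × 1020 = 27.2 + 938.4 = 965.6
EV(B) = 0.25 × 970 + 0.125 × 260 + 0.5 × 150 + 0.125 × 800 = 242.5 + 32.5 + 75 + 100 = 450
Overall = 0.25 × 965.6 + 0.75 × 450 = 241.4 + 337.5 = 578.9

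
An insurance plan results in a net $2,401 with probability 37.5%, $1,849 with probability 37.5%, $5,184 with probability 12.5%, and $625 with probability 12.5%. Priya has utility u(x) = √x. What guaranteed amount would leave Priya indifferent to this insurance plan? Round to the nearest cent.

E[u] = 0.375·√2401 + 0.375·√1849 + 0.125·√5184 + 0.125·√625 = 0.375·49 + 0.375·43 + 0.125·72 + 0.125·25 = 46.625
CE = (46.625)² = 2173.890625

$2,173.89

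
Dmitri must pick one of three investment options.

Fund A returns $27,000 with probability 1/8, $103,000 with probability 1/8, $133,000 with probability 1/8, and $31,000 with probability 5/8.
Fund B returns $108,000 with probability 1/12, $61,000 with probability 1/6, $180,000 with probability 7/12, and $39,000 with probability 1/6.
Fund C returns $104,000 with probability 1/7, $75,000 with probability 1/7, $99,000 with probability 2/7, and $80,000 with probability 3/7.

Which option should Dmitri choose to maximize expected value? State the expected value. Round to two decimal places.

Fund B ($130,666.67)

Fund A = 1/8 × 27000 + 1/8 × 103000 + 1/8 × 133000 + 5/8 × 31000 = 3375 + 12875 + 16625 + 19375 = 52250
Fund B = 1/12 × 108000 + 1/6 × 61000 + 7/12 × 180000 + 1/6 × 39000 = 9000 + 10166.6667 + 105000 + 6500 = 130666.6667
Fund C = 1/7 × 104000 + 1/7 × 75000 + 2/7 × 99000 + 3/7 × 80000 = 14857.1429 + 10714.2857 + 28285.7143 + 34285.7143 = 88142.8571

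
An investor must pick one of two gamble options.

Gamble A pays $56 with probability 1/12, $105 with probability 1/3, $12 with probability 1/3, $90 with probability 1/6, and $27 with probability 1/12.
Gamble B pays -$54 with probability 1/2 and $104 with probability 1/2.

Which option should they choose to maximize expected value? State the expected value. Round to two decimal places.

Gamble A ($60.92)

Gamble A = 1/12 × 56 + 1/3 × 105 + 1/3 × 12 + 1/6 × 90 + 1/12 × 27 = 4.6667 + 35 + 4 + 15 + 2.25 = 60.9167
Gamble B = 1/2 × (-54) + 1/2 × 104 = -27 + 52 = 25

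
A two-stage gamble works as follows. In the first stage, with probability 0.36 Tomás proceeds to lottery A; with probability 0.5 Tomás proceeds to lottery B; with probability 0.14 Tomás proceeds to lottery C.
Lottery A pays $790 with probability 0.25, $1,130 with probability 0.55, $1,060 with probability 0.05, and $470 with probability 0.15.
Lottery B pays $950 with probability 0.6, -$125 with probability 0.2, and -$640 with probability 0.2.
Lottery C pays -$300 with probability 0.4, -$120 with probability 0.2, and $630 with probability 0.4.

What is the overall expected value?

$562.92

EV(A) = 0.25 × 790 + 0.55 × 1130 + 0.05 × 1060 + 0.15 × 470 = 197.5 + 621.5 + 53 + 70.5 = 942.5
EV(B) = 0.6 × 950 + 0.2 × (-125) + 0.2 × (-640) = 570 − 25 − 128 = 417
EV(C) = 0.4 × (-300) + 0.2 × (-120) + 0.4 × 630 = -120 − 24 + 252 = 108
Overall = 0.36 × 942.5 + 0.5 × 417 + 0.14 × 108 = 339.3 + 208.5 + 15.12 = 562.92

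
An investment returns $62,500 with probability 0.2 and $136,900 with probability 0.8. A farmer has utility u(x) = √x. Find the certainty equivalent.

E[u] = 0.2·√62500 + 0.8·√136900 = 0.2·250 + 0.8·370 = 346
CE = (346)² = 119716

$119,716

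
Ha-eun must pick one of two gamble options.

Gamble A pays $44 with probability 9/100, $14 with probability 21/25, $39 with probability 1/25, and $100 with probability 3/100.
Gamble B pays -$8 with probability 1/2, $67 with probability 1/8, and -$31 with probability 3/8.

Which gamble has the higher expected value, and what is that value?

Gamble A ($20.28)

Gamble A = 9/100 × 44 + 21/25 × 14 + 1/25 × 39 + 3/100 × 100 = 3.96 + 11.76 + 1.56 + 3 = 20.28
Gamble B = 1/2 × (-8) + 1/8 × 67 + 3/8 × (-31) = -4 + 8.375 − 11.625 = -7.25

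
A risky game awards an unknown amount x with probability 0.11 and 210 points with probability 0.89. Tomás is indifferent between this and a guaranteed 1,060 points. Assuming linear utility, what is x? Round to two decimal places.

0.11·x + 0.89·210 = 1060
0.11·x = 1060 − 186.9 = 873.1
x = 873.1 / 0.11 = 7937.2727

x = 7937.27 points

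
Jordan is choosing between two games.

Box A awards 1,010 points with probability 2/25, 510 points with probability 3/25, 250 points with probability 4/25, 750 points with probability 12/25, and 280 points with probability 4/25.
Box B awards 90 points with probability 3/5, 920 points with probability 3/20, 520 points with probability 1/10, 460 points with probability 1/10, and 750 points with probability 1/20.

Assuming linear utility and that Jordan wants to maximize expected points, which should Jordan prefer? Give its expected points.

Box A (586.8 points)

Box A = 2/25 × 1010 + 3/25 × 510 + 4/25 × 250 + 12/25 × 750 + 4/25 × 280 = 80.8 + 61.2 + 40 + 360 + 44.8 = 586.8
Box B = 3/5 × 90 + 3/20 × 920 + 1/10 × 520 + 1/10 × 460 + 1/20 × 750 = 54 + 138 + 52 + 46 + 37.5 = 327.5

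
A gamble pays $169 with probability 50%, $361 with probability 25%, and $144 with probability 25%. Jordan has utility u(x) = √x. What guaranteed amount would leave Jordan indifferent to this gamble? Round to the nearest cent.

E[u] = 0.5·√169 + 0.25·√361 + 0.25·√144 = 0.5·13 + 0.25·19 + 0.25·12 = 14.25
CE = (14.25)² = 203.0625

$203.06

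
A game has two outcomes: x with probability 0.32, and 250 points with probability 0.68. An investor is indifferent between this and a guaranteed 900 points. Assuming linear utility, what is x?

0.32·x + 0.68·250 = 900
0.32·x = 900 − 170 = 730
x = 730 / 0.32 = 2281.25

x = 2281.25 points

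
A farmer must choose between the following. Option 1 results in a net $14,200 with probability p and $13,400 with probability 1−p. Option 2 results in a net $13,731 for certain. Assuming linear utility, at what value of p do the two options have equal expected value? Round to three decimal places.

p·14200 + (1−p)·13400 = 13731
800p + 13400 = 13731
p = (13731 − 13400) / 800

p = 0.414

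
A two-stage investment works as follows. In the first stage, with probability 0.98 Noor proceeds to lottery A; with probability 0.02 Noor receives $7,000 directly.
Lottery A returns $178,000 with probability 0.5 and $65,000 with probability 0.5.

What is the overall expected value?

EV(A) = 0.5 × 178000 + 0.5 × 65000 = 89000 + 32500 = 121500
Branch B: 7000 (certain)
Overall = 0.98 × 121500 + 0.02 × 7000 = 119070 + 140 = 119210

$119,210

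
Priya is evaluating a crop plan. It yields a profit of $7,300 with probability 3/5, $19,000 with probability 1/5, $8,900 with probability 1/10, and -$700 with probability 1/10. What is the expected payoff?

EV = 3/5 × 7300 + 1/5 × 19000 + 1/10 × 8900 + 1/10 × (-700) = 4380 + 3800 + 890 − 70 = 9000

$9,000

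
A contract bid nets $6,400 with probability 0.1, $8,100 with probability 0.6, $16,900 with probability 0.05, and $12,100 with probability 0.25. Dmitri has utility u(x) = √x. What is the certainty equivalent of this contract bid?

E[u] = 0.1·√6400 + 0.6·√8100 + 0.05·√16900 + 0.25·√12100 = 0.1·80 + 0.6·90 + 0.05·130 + 0.25·110 = 96
CE = (96)² = 9216

$9,216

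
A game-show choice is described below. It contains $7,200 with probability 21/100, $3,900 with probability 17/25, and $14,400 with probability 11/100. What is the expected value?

$5,748

EV = 21/100 × 7200 + 17/25 × 3900 + 11/100 × 14400 = 1512 + 2652 + 1584 = 5748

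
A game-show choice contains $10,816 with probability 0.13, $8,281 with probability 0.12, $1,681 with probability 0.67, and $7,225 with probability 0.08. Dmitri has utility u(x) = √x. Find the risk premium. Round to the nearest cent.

$657.21

E[u] = 0.13·√10816 + 0.12·√8281 + 0.67·√1681 + 0.08·√7225 = 0.13·104 + 0.12·91 + 0.67·41 + 0.08·85 = 58.71
CE = (58.71)² = 3446.8641
Risk premium = EV − CE = 4104.07 − 3446.8641 = 657.2059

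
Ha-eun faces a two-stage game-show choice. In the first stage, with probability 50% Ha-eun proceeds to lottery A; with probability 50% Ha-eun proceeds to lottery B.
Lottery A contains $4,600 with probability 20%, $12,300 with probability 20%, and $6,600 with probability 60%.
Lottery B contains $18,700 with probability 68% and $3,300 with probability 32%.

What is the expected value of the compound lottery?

EV(A) = 0.2 × 4600 + 0.2 × 12300 + 0.6 × 6600 = 920 + 2460 + 3960 = 7340
EV(B) = 0.68 × 18700 + 0.32 × 3300 = 12716 + 1056 = 13772
Overall = 0.5 × 7340 + 0.5 × 13772 = 3670 + 6886 = 10556

$10,556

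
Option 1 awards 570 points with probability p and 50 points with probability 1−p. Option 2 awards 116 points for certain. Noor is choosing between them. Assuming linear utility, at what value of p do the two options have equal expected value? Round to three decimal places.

p·570 + (1−p)·50 = 116
520p + 50 = 116
p = (116 − 50) / 520

p = 0.127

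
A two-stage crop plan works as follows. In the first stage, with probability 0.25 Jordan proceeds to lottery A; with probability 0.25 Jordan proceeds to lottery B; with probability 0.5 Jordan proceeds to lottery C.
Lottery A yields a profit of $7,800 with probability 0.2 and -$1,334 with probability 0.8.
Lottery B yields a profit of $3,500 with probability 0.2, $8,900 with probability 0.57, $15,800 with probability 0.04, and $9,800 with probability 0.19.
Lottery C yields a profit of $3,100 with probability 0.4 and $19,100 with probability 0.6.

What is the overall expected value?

EV(A) = 0.2 × 7800 + 0.8 × (-1334) = 1560 − 1067.2 = 492.8
EV(B) = 0.2 × 3500 + 0.57 × 8900 + 0.04 × 15800 + 0.19 × 9800 = 700 + 5073 + 632 + 1862 = 8267
EV(C) = 0.4 × 3100 + 0.6 × 19100 = 1240 + 11460 = 12700
Overall = 0.25 × 492.8 + 0.25 × 8267 + 0.5 × 12700 = 123.2 + 2066.75 + 6350 = 8539.95

$8,539.95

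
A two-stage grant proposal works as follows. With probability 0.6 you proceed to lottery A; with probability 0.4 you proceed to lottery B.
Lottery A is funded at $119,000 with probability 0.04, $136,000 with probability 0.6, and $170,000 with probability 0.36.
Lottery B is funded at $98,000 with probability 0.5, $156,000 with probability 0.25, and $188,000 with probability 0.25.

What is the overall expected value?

$142,536

EV(A) = 0.04 × 119000 + 0.6 × 136000 + 0.36 × 170000 = 4760 + 81600 + 61200 = 147560
EV(B) = 0.5 × 98000 + 0.25 × 156000 + 0.25 × 188000 = 49000 + 39000 + 47000 = 135000
Overall = 0.6 × 147560 + 0.4 × 135000 = 88536 + 54000 = 142536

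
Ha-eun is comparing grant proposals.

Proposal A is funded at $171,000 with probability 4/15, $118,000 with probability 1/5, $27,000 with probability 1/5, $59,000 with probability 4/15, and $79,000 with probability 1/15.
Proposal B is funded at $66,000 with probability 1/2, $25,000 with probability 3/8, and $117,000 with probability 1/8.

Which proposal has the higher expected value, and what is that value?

Proposal A ($95,600)

Proposal A = 4/15 × 171000 + 1/5 × 118000 + 1/5 × 27000 + 4/15 × 59000 + 1/15 × 79000 = 45600 + 23600 + 5400 + 15733.3333 + 5266.6667 = 95600
Proposal B = 1/2 × 66000 + 3/8 × 25000 + 1/8 × 117000 = 33000 + 9375 + 14625 = 57000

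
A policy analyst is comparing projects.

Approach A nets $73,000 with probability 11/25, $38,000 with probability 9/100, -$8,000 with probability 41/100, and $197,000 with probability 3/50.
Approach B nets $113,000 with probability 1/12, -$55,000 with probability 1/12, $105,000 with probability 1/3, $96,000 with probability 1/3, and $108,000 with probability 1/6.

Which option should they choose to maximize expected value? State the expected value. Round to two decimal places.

Approach A = 11/25 × 73000 + 9/100 × 38000 + 41/100 × (-8000) + 3/50 × 197000 = 32120 + 3420 − 3280 + 11820 = 44080
Approach B = 1/12 × 113000 + 1/12 × (-55000) + 1/3 × 105000 + 1/3 × 96000 + 1/6 × 108000 = 9416.6667 − 4583.3333 + 35000 + 32000 + 18000 = 89833.3333

Approach B ($89,833.33)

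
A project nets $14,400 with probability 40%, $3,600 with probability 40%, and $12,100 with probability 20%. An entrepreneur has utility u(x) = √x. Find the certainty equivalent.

$8,836

E[u] = 0.4·√14400 + 0.4·√3600 + 0.2·√12100 = 0.4·120 + 0.4·60 + 0.2·110 = 94
CE = (94)² = 8836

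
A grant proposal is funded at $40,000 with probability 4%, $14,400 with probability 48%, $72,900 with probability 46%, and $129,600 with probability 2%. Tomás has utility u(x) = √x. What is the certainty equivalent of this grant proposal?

E[u] = 0.04·√40000 + 0.48·√14400 + 0.46·√72900 + 0.02·√129600 = 0.04·200 + 0.48·120 + 0.46·270 + 0.02·360 = 197
CE = (197)² = 38809

$38,809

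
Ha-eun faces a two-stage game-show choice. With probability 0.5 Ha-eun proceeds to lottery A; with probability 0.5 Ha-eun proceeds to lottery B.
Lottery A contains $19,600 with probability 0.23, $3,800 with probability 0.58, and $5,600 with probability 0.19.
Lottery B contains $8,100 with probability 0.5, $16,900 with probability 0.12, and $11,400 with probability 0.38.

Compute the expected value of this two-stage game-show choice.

$9,093

EV(A) = 0.23 × 19600 + 0.58 × 3800 + 0.19 × 5600 = 4508 + 2204 + 1064 = 7776
EV(B) = 0.5 × 8100 + 0.12 × 16900 + 0.38 × 11400 = 4050 + 2028 + 4332 = 10410
Overall = 0.5 × 7776 + 0.5 × 10410 = 3888 + 5205 = 9093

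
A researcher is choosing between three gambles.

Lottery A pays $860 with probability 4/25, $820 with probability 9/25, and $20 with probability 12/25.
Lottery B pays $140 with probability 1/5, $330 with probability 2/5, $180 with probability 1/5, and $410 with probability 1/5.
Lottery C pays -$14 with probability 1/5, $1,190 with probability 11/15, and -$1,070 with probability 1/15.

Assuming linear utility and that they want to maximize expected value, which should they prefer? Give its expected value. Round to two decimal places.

Lottery C ($798.53)

Lottery A = 4/25 × 860 + 9/25 × 820 + 12/25 × 20 = 137.6 + 295.2 + 9.6 = 442.4
Lottery B = 1/5 × 140 + 2/5 × 330 + 1/5 × 180 + 1/5 × 410 = 28 + 132 + 36 + 82 = 278
Lottery C = 1/5 × (-14) + 11/15 × 1190 + 1/15 × (-1070) = -2.8 + 872.6667 − 71.3333 = 798.5333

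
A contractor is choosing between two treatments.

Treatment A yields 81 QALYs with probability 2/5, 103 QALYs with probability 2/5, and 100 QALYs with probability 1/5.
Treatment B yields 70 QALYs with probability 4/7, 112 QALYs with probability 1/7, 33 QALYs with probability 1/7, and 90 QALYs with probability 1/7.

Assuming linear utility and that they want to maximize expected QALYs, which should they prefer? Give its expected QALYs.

Treatment A (93.6 QALYs)

Treatment A = 2/5 × 81 + 2/5 × 103 + 1/5 × 100 = 32.4 + 41.2 + 20 = 93.6
Treatment B = 4/7 × 70 + 1/7 × 112 + 1/7 × 33 + 1/7 × 90 = 40 + 16 + 4.7143 + 12.8571 = 73.5714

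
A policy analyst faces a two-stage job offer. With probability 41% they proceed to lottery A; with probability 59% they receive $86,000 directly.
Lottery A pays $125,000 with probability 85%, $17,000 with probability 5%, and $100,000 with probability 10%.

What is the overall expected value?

EV(A) = 0.85 × 125000 + 0.05 × 17000 + 0.1 × 100000 = 106250 + 850 + 10000 = 117100
Branch B: 86000 (certain)
Overall = 0.41 × 117100 + 0.59 × 86000 = 48011 + 50740 = 98751

$98,751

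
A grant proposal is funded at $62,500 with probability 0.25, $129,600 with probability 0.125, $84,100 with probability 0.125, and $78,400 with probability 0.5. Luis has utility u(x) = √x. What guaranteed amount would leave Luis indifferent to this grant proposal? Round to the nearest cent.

E[u] = 0.25·√62500 + 0.125·√129600 + 0.125·√84100 + 0.5·√78400 = 0.25·250 + 0.125·360 + 0.125·290 + 0.5·280 = 283.75
CE = (283.75)² = 80514.0625

$80,514.06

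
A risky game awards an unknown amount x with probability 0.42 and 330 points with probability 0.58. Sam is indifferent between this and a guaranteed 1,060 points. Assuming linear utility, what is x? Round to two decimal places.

0.42·x + 0.58·330 = 1060
0.42·x = 1060 − 191.4 = 868.6
x = 868.6 / 0.42 = 2068.0952

x = 2068.10 points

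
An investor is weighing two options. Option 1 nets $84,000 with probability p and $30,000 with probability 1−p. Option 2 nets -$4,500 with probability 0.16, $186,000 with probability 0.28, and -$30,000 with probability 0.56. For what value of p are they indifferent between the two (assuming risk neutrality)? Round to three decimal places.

EV(Option 2) = 0.16 × (-4500) + 0.28 × 186000 + 0.56 × (-30000) = -720 + 52080 − 16800 = 34560
p·84000 + (1−p)·30000 = 34560
54000p + 30000 = 34560
p = (34560 − 30000) / 54000

p = 0.084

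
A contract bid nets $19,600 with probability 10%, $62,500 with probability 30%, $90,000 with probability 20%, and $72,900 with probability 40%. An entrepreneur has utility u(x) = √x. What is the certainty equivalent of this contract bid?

$66,049

E[u] = 0.1·√19600 + 0.3·√62500 + 0.2·√90000 + 0.4·√72900 = 0.1·140 + 0.3·250 + 0.2·300 + 0.4·270 = 257
CE = (257)² = 66049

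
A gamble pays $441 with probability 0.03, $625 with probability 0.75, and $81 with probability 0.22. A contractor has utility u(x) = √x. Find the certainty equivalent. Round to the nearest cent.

E[u] = 0.03·√441 + 0.75·√625 + 0.22·√81 = 0.03·21 + 0.75·25 + 0.22·9 = 21.36
CE = (21.36)² = 456.2496

$456.25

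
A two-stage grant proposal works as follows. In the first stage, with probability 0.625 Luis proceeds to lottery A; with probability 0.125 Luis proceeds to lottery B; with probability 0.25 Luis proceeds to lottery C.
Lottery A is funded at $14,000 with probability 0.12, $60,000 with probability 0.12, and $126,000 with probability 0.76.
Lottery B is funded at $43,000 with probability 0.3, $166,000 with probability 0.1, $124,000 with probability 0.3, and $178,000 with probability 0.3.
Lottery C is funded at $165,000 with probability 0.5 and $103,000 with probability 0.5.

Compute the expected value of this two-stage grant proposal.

$113,912.50

EV(A) = 0.12 × 14000 + 0.12 × 60000 + 0.76 × 126000 = 1680 + 7200 + 95760 = 104640
EV(B) = 0.3 × 43000 + 0.1 × 166000 + 0.3 × 124000 + 0.3 × 178000 = 12900 + 16600 + 37200 + 53400 = 120100
EV(C) = 0.5 × 165000 + 0.5 × 103000 = 82500 + 51500 = 134000
Overall = 0.625 × 104640 + 0.125 × 120100 + 0.25 × 134000 = 65400 + 15012.5 + 33500 = 113912.5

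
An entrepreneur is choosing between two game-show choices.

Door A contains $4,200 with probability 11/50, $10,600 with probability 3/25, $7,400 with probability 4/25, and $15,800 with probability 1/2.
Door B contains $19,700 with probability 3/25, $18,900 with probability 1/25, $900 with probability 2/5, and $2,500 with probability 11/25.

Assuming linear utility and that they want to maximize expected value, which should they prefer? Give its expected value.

Door A = 11/50 × 4200 + 3/25 × 10600 + 4/25 × 7400 + 1/2 × 15800 = 924 + 1272 + 1184 + 7900 = 11280
Door B = 3/25 × 19700 + 1/25 × 18900 + 2/5 × 900 + 11/25 × 2500 = 2364 + 756 + 360 + 1100 = 4580

Door A ($11,280)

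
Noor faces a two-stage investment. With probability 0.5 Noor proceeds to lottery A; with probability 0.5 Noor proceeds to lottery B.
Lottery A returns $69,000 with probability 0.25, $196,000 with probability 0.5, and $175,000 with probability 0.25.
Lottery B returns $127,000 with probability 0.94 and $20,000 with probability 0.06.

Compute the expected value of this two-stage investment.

EV(A) = 0.25 × 69000 + 0.5 × 196000 + 0.25 × 175000 = 17250 + 98000 + 43750 = 159000
EV(B) = 0.94 × 127000 + 0.06 × 20000 = 119380 + 1200 = 120580
Overall = 0.5 × 159000 + 0.5 × 120580 = 79500 + 60290 = 139790

$139,790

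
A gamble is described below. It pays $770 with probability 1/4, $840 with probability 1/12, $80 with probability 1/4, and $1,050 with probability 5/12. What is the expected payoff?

$720

EV = 1/4 × 770 + 1/12 × 840 + 1/4 × 80 + 5/12 × 1050 = 192.5 + 70 + 20 + 437.5 = 720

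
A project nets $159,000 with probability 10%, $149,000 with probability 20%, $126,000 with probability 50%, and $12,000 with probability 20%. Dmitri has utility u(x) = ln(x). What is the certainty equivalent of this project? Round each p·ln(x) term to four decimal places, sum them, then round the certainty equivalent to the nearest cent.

E[u] = 0.1·ln(159000) + 0.2·ln(149000) + 0.5·ln(126000) + 0.2·ln(12000) = 1.1977 + 2.3823 + 5.8720 + 1.8785 = 11.3305
CE = e^11.3305 ≈ 83324.67

$83,324.67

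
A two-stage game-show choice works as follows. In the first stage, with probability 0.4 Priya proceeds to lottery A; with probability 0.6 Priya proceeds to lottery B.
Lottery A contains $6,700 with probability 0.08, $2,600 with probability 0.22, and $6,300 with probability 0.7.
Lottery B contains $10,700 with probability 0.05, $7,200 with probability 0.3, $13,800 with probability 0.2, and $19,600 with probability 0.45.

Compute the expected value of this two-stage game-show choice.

EV(A) = 0.08 × 6700 + 0.22 × 2600 + 0.7 × 6300 = 536 + 572 + 4410 = 5518
EV(B) = 0.05 × 10700 + 0.3 × 7200 + 0.2 × 13800 + 0.45 × 19600 = 535 + 2160 + 2760 + 8820 = 14275
Overall = 0.4 × 5518 + 0.6 × 14275 = 2207.2 + 8565 = 10772.2

$10,772.20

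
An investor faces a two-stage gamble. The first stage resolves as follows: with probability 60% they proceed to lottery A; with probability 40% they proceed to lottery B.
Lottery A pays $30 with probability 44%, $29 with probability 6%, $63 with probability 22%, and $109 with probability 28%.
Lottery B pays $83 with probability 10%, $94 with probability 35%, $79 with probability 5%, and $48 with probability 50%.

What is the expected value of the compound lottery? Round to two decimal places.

$63.25

EV(A) = 0.44 × 30 + 0.06 × 29 + 0.22 × 63 + 0.28 × 109 = 13.2 + 1.74 + 13.86 + 30.52 = 59.32
EV(B) = 0.1 × 83 + 0.35 × 94 + 0.05 × 79 + 0.5 × 48 = 8.3 + 32.9 + 3.95 + 24 = 69.15
Overall = 0.6 × 59.32 + 0.4 × 69.15 = 35.592 + 27.66 = 63.252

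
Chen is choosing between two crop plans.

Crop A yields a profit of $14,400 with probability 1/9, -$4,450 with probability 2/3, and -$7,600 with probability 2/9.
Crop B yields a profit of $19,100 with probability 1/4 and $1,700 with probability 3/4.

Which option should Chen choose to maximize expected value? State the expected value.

Crop A = 1/9 × 14400 + 2/3 × (-4450) + 2/9 × (-7600) = 1600 − 2966.6667 − 1688.8889 = -3055.5556
Crop B = 1/4 × 19100 + 3/4 × 1700 = 4775 + 1275 = 6050

Crop B ($6,050)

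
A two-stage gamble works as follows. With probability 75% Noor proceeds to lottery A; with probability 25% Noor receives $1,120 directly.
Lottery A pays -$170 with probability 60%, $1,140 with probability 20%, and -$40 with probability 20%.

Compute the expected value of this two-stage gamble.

EV(A) = 0.6 × (-170) + 0.2 × 1140 + 0.2 × (-40) = -102 + 228 − 8 = 118
Branch B: 1120 (certain)
Overall = 0.75 × 118 + 0.25 × 1120 = 88.5 + 280 = 368.5

$368.50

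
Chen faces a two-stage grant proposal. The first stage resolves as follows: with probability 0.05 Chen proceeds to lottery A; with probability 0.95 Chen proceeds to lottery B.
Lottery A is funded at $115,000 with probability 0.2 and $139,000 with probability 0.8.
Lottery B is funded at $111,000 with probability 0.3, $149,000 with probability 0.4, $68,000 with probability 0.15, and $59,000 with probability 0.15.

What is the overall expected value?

$113,062.50

EV(A) = 0.2 × 115000 + 0.8 × 139000 = 23000 + 111200 = 134200
EV(B) = 0.3 × 111000 + 0.4 × 149000 + 0.15 × 68000 + 0.15 × 59000 = 33300 + 59600 + 10200 + 8850 = 111950
Overall = 0.05 × 134200 + 0.95 × 111950 = 6710 + 106352.5 = 113062.5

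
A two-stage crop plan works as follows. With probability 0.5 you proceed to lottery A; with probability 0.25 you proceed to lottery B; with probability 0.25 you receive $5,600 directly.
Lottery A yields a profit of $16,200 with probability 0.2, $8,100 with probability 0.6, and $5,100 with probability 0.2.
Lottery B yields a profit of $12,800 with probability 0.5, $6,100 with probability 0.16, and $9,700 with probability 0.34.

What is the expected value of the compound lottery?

EV(A) = 0.2 × 16200 + 0.6 × 8100 + 0.2 × 5100 = 3240 + 4860 + 1020 = 9120
EV(B) = 0.5 × 12800 + 0.16 × 6100 + 0.34 × 9700 = 6400 + 976 + 3298 = 10674
Branch C: 5600 (certain)
Overall = 0.5 × 9120 + 0.25 × 10674 + 0.25 × 5600 = 4560 + 2668.5 + 1400 = 8628.5

$8,628.50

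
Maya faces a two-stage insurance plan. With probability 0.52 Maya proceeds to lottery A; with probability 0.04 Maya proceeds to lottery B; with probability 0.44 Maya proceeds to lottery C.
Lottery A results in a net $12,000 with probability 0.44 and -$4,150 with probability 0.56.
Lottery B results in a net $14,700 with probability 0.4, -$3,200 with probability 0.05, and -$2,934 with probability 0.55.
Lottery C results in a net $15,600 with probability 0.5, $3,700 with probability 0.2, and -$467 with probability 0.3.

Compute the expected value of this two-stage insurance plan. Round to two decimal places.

EV(A) = 0.44 × 12000 + 0.56 × (-4150) = 5280 − 2324 = 2956
EV(B) = 0.4 × 14700 + 0.05 × (-3200) + 0.55 × (-2934) = 5880 − 160 − 1613.7 = 4106.3
EV(C) = 0.5 × 15600 + 0.2 × 3700 + 0.3 × (-467) = 7800 + 740 − 140.1 = 8399.9
Overall = 0.52 × 2956 + 0.04 × 4106.3 + 0.44 × 8399.9 = 1537.12 + 164.252 + 3695.956 = 5397.328

$5,397.33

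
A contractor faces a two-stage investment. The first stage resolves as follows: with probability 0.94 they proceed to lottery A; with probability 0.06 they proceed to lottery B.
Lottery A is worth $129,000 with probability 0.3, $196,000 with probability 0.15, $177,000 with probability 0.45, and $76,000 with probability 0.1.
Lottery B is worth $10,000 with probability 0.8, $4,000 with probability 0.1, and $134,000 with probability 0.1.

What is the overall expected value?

EV(A) = 0.3 × 129000 + 0.15 × 196000 + 0.45 × 177000 + 0.1 × 76000 = 38700 + 29400 + 79650 + 7600 = 155350
EV(B) = 0.8 × 10000 + 0.1 × 4000 + 0.1 × 134000 = 8000 + 400 + 13400 = 21800
Overall = 0.94 × 155350 + 0.06 × 21800 = 146029 + 1308 = 147337

$147,337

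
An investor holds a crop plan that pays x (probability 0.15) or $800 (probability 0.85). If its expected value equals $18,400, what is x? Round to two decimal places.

x = $118,133.33

0.15·x + 0.85·800 = 18400
0.15·x = 18400 − 680 = 17720
x = 17720 / 0.15 = 118133.3333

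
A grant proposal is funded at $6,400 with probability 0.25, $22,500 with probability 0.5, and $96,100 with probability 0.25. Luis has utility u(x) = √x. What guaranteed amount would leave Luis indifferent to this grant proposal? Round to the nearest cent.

E[u] = 0.25·√6400 + 0.5·√22500 + 0.25·√96100 = 0.25·80 + 0.5·150 + 0.25·310 = 172.5
CE = (172.5)² = 29756.25

$29,756.25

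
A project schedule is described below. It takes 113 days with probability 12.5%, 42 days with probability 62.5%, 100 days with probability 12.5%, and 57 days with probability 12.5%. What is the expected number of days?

60 days

EV = 0.125 × 113 + 0.625 × 42 + 0.125 × 100 + 0.125 × 57 = 14.125 + 26.25 + 12.5 + 7.125 = 60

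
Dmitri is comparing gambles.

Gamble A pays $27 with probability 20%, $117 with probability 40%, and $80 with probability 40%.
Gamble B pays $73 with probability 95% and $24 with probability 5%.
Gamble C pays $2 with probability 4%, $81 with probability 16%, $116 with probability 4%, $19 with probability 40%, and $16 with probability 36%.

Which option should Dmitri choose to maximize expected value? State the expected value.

Gamble A ($84.20)

Gamble A = 0.2 × 27 + 0.4 × 117 + 0.4 × 80 = 5.4 + 46.8 + 32 = 84.2
Gamble B = 0.95 × 73 + 0.05 × 24 = 69.35 + 1.2 = 70.55
Gamble C = 0.04 × 2 + 0.16 × 81 + 0.04 × 116 + 0.4 × 19 + 0.36 × 16 = 0.08 + 12.96 + 4.64 + 7.6 + 5.76 = 31.04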